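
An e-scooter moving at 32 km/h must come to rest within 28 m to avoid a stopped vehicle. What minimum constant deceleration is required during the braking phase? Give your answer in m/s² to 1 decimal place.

32 km/h ÷ 3.6 = 8.8889 m/s.
v² = 2a·d ⇒ a = v²/(2d) = 8.8889² / (2 × 28.000) = 79.013 / 56.000 = 1.4109 m/s².

Required deceleration ≈ 1.4 m/s²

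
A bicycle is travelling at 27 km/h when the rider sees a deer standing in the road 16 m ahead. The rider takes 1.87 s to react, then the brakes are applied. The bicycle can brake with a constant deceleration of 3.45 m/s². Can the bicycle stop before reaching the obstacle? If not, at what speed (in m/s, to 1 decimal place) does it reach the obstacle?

27 km/h ÷ 3.6 = 7.5000 m/s.
Reaction distance = 7.5000 × 1.87 = 14.025 m.
Braking distance needed to stop: v²/(2a) = 56.250 / 6.900 = 8.152 m, so total needed = 14.025 + 8.152 = 22.177 m > 16 m — it cannot stop.
Distance remaining when braking begins: 16 − 14.025 = 1.975 m.
v² = v₀² − 2a·d = 56.250 − 2 × 3.450 × 1.975 = 42.623 m²/s².
v = √42.623 = 6.529 m/s.

No — it strikes the obstacle at 6.5 m/s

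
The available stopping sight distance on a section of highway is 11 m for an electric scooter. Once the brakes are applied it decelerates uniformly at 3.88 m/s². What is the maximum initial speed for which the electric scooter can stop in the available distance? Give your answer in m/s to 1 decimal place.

v²/(2a) = d ⇒ v = √(2 × 3.880 × 11) = √85.36 = 9.2390 m/s.

Maximum speed ≈ 9.2 m/s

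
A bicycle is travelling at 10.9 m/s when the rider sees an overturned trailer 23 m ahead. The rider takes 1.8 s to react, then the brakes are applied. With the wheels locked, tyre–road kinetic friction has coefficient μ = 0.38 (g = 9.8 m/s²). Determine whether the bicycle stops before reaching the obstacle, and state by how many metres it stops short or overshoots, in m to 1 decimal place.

No — it overshoots by 12.6 m

a = μg = 0.38 × 9.8 = 3.724 m/s².
Reaction distance = 10.9000 × 1.8 = 19.620 m.
Braking distance = v²/(2a) = 118.810 / 7.448 = 15.952 m.
Total stopping distance = 19.620 + 15.952 = 35.572 m, vs 23 m available — it cannot stop in time and overshoots by 35.572 − 23 = 12.572 m.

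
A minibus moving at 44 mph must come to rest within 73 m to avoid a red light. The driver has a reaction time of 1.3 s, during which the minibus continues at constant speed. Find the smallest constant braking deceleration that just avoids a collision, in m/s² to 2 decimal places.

44 mph × 0.44704 = 19.6698 m/s.
Distance covered during reaction = 19.6698 × 1.3 = 25.571 m.
Distance available for braking: 73 − 25.571 = 47.429 m.
v² = 2a·d ⇒ a = v²/(2d) = 19.6698² / (2 × 47.429) = 386.901 / 94.858 = 4.0787 m/s².

Required deceleration ≈ 4.08 m/s²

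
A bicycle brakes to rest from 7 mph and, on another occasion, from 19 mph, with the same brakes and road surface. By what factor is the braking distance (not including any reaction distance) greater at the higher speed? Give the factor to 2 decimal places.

Factor ≈ 7.37

Braking distance d = v²/(2a), so with a fixed, d ∝ v².
Factor = (19/7)² = 2.7143² = 7.3674.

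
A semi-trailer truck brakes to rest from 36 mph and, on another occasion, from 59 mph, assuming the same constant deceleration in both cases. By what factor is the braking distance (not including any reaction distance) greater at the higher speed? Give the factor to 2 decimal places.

Factor ≈ 2.69

Braking distance d = v²/(2a), so with a fixed, d ∝ v².
Factor = (59/36)² = 1.6389² = 2.6860.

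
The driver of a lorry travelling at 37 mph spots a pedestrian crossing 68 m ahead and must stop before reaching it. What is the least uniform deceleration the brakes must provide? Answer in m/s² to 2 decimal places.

Required deceleration ≈ 2.01 m/s²

37 mph × 0.44704 = 16.5405 m/s.
v² = 2a·d ⇒ a = v²/(2d) = 16.5405² / (2 × 68.000) = 273.588 / 136.000 = 2.0117 m/s².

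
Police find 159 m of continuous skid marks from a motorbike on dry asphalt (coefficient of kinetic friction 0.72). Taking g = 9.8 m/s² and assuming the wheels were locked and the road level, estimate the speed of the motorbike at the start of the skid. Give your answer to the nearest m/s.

Deceleration a = μg = 0.72 × 9.8 = 7.056 m/s².
v = √(2a·d) = √(2 × 7.056 × 159) = √2243.808 = 47.3689 m/s.

Initial speed ≈ 47 m/s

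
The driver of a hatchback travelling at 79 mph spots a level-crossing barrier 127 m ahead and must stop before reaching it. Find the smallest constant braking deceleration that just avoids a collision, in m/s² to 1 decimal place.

Required deceleration ≈ 4.9 m/s²

79 mph × 0.44704 = 35.3162 m/s.
v² = 2a·d ⇒ a = v²/(2d) = 35.3162² / (2 × 127.000) = 1247.234 / 254.000 = 4.9104 m/s².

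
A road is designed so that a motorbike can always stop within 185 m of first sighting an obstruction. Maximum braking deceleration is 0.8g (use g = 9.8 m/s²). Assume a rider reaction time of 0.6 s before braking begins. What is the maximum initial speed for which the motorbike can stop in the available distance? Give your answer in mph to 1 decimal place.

a = 0.8 × 9.8 = 7.840 m/s².
Stopping distance: v·t_r + v²/(2a) = 185 with t_r = 0.6 s and a = 7.840 m/s².
So v² + 9.408 v − 2900.80 = 0.
Positive root: v = −a·t_r + √((a·t_r)² + 2a·d) = −4.704 + √(22.128 + 2900.80) = 49.3601 m/s.
49.3601 m/s ÷ 0.44704 = 110.415 mph.

Maximum speed ≈ 110.4 mph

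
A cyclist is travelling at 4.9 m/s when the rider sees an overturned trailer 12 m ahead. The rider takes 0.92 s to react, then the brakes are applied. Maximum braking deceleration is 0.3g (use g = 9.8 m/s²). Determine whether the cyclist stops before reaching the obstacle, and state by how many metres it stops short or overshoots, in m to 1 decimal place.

Yes — it stops 3.4 m short of the obstacle

a = 0.3 × 9.8 = 2.940 m/s².
Reaction distance = 4.9000 × 0.92 = 4.508 m.
Braking distance = v²/(2a) = 24.010 / 5.880 = 4.083 m.
Total stopping distance = 4.508 + 4.083 = 8.591 m, vs 12 m available — it stops with 12 − 8.591 = 3.409 m to spare.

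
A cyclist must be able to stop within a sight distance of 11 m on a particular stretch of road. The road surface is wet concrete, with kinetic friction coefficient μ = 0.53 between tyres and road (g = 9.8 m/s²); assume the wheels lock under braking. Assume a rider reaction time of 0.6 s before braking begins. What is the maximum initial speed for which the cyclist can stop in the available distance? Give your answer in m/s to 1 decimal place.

Maximum speed ≈ 8.0 m/s

a = μg = 0.53 × 9.8 = 5.194 m/s².
Stopping distance: v·t_r + v²/(2a) = 11 with t_r = 0.6 s and a = 5.194 m/s².
So v² + 6.233 v − 114.27 = 0.
Positive root: v = −a·t_r + √((a·t_r)² + 2a·d) = −3.116 + √(9.709 + 114.27) = 8.0186 m/s.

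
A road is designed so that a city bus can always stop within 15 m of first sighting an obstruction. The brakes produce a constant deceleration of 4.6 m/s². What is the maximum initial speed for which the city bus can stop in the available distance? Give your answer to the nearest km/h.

Maximum speed ≈ 42 km/h

v²/(2a) = d ⇒ v = √(2 × 4.600 × 15) = √138.00 = 11.7473 m/s.
11.7473 m/s × 3.6 = 42.290 km/h.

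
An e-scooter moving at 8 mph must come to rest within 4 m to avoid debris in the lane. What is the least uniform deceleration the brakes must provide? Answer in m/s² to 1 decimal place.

Required deceleration ≈ 1.6 m/s²

8 mph × 0.44704 = 3.5763 m/s.
v² = 2a·d ⇒ a = v²/(2d) = 3.5763² / (2 × 4.000) = 12.790 / 8.000 = 1.5987 m/s².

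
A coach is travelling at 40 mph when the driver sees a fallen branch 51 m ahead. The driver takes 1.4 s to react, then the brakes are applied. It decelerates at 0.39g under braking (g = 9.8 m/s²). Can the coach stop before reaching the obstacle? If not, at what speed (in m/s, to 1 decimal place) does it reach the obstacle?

No — it strikes the obstacle at 11.0 m/s

40 mph × 0.44704 = 17.8816 m/s.
a = 0.39 × 9.8 = 3.822 m/s².
Reaction distance = 17.8816 × 1.4 = 25.034 m.
Braking distance needed to stop: v²/(2a) = 319.752 / 7.644 = 41.830 m, so total needed = 25.034 + 41.830 = 66.864 m > 51 m — it cannot stop.
Distance remaining when braking begins: 51 − 25.034 = 25.966 m.
v² = v₀² − 2a·d = 319.752 − 2 × 3.822 × 25.966 = 121.268 m²/s².
v = √121.268 = 11.012 m/s.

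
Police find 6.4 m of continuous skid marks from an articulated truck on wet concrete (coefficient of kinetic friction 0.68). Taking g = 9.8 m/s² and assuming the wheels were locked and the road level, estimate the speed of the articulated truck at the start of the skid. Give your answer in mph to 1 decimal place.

Initial speed ≈ 20.7 mph

Deceleration a = μg = 0.68 × 9.8 = 6.664 m/s².
v = √(2a·d) = √(2 × 6.664 × 6.4) = √85.299 = 9.2357 m/s.
= 9.2357 ÷ 0.44704 = 20.660 mph.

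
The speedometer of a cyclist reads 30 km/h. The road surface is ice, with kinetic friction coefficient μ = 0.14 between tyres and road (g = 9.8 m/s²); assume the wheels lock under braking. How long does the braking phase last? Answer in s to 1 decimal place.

Braking time ≈ 6.1 s

30 km/h ÷ 3.6 = 8.3333 m/s.
a = μg = 0.14 × 9.8 = 1.372 m/s².
Braking time = v/a = 8.3333 / 1.372 = 6.074 s.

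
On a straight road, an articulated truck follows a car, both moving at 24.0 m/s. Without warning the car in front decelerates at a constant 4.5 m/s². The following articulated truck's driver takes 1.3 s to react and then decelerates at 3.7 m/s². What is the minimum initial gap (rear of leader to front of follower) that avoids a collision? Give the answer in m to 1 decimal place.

Minimum gap ≈ 45.0 m

Leader travels v²/(2a_L) = 576.000 / 9.000 = 64.000 m before stopping.
Follower covers v·t_r = 24.0000 × 1.3 = 31.200 m while reacting, then v²/(2a_F) = 576.000 / 7.400 = 77.838 m while braking, for a total of 31.200 + 77.838 = 109.038 m.
Since a_F ≤ a_L and the follower starts braking later, the follower is never slower than the leader, so the closest approach is when both have stopped.
Minimum gap = 109.038 − 64.000 = 45.038 m.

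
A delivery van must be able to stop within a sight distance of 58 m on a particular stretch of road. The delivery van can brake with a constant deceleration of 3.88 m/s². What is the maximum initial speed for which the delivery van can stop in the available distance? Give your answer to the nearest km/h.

Maximum speed ≈ 76 km/h

v²/(2a) = d ⇒ v = √(2 × 3.880 × 58) = √450.08 = 21.2151 m/s.
21.2151 m/s × 3.6 = 76.374 km/h.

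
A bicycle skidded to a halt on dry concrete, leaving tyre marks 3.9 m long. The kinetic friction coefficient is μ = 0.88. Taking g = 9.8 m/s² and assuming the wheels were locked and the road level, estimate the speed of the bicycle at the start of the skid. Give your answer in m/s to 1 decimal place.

Initial speed ≈ 8.2 m/s

Deceleration a = μg = 0.88 × 9.8 = 8.624 m/s².
v = √(2a·d) = √(2 × 8.624 × 3.9) = √67.267 = 8.2016 m/s.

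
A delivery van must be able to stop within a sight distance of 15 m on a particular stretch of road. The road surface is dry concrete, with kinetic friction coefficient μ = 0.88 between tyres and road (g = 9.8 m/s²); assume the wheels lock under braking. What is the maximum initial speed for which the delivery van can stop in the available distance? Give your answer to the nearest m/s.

Maximum speed ≈ 16 m/s

a = μg = 0.88 × 9.8 = 8.624 m/s².
v²/(2a) = d ⇒ v = √(2 × 8.624 × 15) = √258.72 = 16.0848 m/s.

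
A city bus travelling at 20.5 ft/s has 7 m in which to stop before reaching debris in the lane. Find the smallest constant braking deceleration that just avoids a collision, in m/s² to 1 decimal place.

Required deceleration ≈ 2.8 m/s²

20.5 ft/s × 0.3048 = 6.2484 m/s.
v² = 2a·d ⇒ a = v²/(2d) = 6.2484² / (2 × 7.000) = 39.043 / 14.000 = 2.7888 m/s².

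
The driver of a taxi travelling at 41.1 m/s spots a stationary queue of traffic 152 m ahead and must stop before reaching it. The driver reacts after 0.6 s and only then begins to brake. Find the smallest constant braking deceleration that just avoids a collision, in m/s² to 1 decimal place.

Distance covered during reaction = 41.1000 × 0.6 = 24.660 m.
Distance available for braking: 152 − 24.660 = 127.340 m.
v² = 2a·d ⇒ a = v²/(2d) = 41.1000² / (2 × 127.340) = 1689.210 / 254.680 = 6.6327 m/s².

Required deceleration ≈ 6.6 m/s²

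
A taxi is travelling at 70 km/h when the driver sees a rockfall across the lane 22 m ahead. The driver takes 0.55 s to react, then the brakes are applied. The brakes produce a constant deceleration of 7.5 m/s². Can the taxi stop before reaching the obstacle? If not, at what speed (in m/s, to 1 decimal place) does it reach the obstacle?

No — it strikes the obstacle at 14.4 m/s

70 km/h ÷ 3.6 = 19.4444 m/s.
Reaction distance = 19.4444 × 0.55 = 10.694 m.
Braking distance needed to stop: v²/(2a) = 378.085 / 15.000 = 25.206 m, so total needed = 10.694 + 25.206 = 35.900 m > 22 m — it cannot stop.
Distance remaining when braking begins: 22 − 10.694 = 11.306 m.
v² = v₀² − 2a·d = 378.085 − 2 × 7.500 × 11.306 = 208.495 m²/s².
v = √208.495 = 14.439 m/s.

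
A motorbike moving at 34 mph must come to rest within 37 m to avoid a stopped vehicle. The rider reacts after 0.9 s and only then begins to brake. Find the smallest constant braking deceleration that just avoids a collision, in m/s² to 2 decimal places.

34 mph × 0.44704 = 15.1994 m/s.
Distance covered during reaction = 15.1994 × 0.9 = 13.679 m.
Distance available for braking: 37 − 13.679 = 23.321 m.
v² = 2a·d ⇒ a = v²/(2d) = 15.1994² / (2 × 23.321) = 231.022 / 46.642 = 4.9531 m/s².

Required deceleration ≈ 4.95 m/s²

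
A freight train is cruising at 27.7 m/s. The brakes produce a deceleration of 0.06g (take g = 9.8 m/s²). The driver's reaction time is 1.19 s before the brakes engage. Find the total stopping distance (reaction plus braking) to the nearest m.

a = 0.06 × 9.8 = 0.588 m/s².
Reaction distance = v·t_r = 27.7000 × 1.19 = 32.963 m.
Braking distance = v²/(2a) = 27.7000² / (2 × 0.588) = 767.290 / 1.176 = 652.457 m.
Total = 32.963 + 652.457 = 685.420 m.

Total stopping distance ≈ 685 m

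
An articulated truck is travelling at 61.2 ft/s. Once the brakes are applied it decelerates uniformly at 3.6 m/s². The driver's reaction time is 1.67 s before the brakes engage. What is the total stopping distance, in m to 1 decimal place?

Total stopping distance ≈ 79.5 m

61.2 ft/s × 0.3048 = 18.6538 m/s.
Reaction distance = v·t_r = 18.6538 × 1.67 = 31.152 m.
Braking distance = v²/(2a) = 18.6538² / (2 × 3.600) = 347.964 / 7.200 = 48.328 m.
Total = 31.152 + 48.328 = 79.480 m.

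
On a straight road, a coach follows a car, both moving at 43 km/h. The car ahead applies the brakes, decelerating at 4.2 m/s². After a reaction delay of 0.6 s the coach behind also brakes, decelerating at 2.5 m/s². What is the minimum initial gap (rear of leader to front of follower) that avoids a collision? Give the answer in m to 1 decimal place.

Minimum gap ≈ 18.7 m

43 km/h ÷ 3.6 = 11.9444 m/s.
Leader travels v²/(2a_L) = 142.669 / 8.400 = 16.984 m before stopping.
Follower covers v·t_r = 11.9444 × 0.6 = 7.167 m while reacting, then v²/(2a_F) = 142.669 / 5.000 = 28.534 m while braking, for a total of 7.167 + 28.534 = 35.701 m.
Since a_F ≤ a_L and the follower starts braking later, the follower is never slower than the leader, so the closest approach is when both have stopped.
Minimum gap = 35.701 − 16.984 = 18.717 m.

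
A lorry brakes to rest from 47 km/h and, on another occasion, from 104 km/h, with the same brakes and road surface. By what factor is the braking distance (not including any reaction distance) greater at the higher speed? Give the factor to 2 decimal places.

Braking distance d = v²/(2a), so with a fixed, d ∝ v².
Factor = (104/47)² = 2.2128² = 4.8965.

Factor ≈ 4.90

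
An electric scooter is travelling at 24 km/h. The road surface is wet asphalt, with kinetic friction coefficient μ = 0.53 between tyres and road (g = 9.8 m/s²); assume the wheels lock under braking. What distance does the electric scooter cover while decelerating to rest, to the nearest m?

Braking distance ≈ 4 m

24 km/h ÷ 3.6 = 6.6667 m/s.
a = μg = 0.53 × 9.8 = 5.194 m/s².
Braking distance = v²/(2a) = 6.6667² / (2 × 5.194) = 44.445 / 10.388 = 4.278 m.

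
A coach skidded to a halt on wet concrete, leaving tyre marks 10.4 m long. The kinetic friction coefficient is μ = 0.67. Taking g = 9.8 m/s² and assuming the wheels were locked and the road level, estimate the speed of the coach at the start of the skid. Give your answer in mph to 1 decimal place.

Initial speed ≈ 26.1 mph

Deceleration a = μg = 0.67 × 9.8 = 6.566 m/s².
v = √(2a·d) = √(2 × 6.566 × 10.4) = √136.573 = 11.6864 m/s.
= 11.6864 ÷ 0.44704 = 26.142 mph.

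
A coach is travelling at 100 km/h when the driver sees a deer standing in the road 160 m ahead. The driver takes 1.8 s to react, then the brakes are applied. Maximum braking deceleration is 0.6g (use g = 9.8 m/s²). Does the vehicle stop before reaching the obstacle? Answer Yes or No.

Yes

100 km/h ÷ 3.6 = 27.7778 m/s.
a = 0.6 × 9.8 = 5.880 m/s².
Reaction distance = 27.7778 × 1.8 = 50.000 m.
Braking distance = v²/(2a) = 771.606 / 11.760 = 65.613 m.
Total stopping distance = 50.000 + 65.613 = 115.613 m, vs 160 m available — it stops with 160 − 115.613 = 44.387 m to spare.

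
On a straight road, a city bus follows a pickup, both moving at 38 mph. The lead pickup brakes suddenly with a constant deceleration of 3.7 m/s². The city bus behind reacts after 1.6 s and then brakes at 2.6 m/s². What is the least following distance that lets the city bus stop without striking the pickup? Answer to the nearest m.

38 mph × 0.44704 = 16.9875 m/s.
Leader travels v²/(2a_L) = 288.575 / 7.400 = 38.997 m before stopping.
Follower covers v·t_r = 16.9875 × 1.6 = 27.180 m while reacting, then v²/(2a_F) = 288.575 / 5.200 = 55.495 m while braking, for a total of 27.180 + 55.495 = 82.675 m.
Since a_F ≤ a_L and the follower starts braking later, the follower is never slower than the leader, so the closest approach is when both have stopped.
Minimum gap = 82.675 − 38.997 = 43.678 m.

Minimum gap ≈ 44 m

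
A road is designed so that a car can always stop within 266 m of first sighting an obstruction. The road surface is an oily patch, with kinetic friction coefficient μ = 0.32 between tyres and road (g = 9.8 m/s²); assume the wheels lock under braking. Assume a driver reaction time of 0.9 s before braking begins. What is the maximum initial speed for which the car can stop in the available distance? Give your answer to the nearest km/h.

a = μg = 0.32 × 9.8 = 3.136 m/s².
Stopping distance: v·t_r + v²/(2a) = 266 with t_r = 0.9 s and a = 3.136 m/s².
So v² + 5.645 v − 1668.35 = 0.
Positive root: v = −a·t_r + √((a·t_r)² + 2a·d) = −2.822 + √(7.964 + 1668.35) = 38.1208 m/s.
38.1208 m/s × 3.6 = 137.235 km/h.

Maximum speed ≈ 137 km/h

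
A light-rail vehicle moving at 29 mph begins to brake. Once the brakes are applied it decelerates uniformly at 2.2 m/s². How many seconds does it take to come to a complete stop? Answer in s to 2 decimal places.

Braking time ≈ 5.89 s

29 mph × 0.44704 = 12.9642 m/s.
Braking time = v/a = 12.9642 / 2.200 = 5.893 s.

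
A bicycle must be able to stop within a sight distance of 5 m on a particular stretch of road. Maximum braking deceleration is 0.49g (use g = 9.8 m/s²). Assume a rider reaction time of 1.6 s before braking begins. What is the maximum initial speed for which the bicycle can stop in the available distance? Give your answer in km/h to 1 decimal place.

a = 0.49 × 9.8 = 4.802 m/s².
Stopping distance: v·t_r + v²/(2a) = 5 with t_r = 1.6 s and a = 4.802 m/s².
So v² + 15.366 v − 48.02 = 0.
Positive root: v = −a·t_r + √((a·t_r)² + 2a·d) = −7.683 + √(59.028 + 48.02) = 2.6634 m/s.
2.6634 m/s × 3.6 = 9.588 km/h.

Maximum speed ≈ 9.6 km/h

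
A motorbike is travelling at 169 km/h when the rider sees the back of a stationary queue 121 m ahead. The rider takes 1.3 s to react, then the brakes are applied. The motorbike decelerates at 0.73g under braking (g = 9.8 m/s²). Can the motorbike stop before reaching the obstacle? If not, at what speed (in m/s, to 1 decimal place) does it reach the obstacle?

169 km/h ÷ 3.6 = 46.9444 m/s.
a = 0.73 × 9.8 = 7.154 m/s².
Reaction distance = 46.9444 × 1.3 = 61.028 m.
Braking distance needed to stop: v²/(2a) = 2203.777 / 14.308 = 154.024 m, so total needed = 61.028 + 154.024 = 215.052 m > 121 m — it cannot stop.
Distance remaining when braking begins: 121 − 61.028 = 59.972 m.
v² = v₀² − 2a·d = 2203.777 − 2 × 7.154 × 59.972 = 1345.698 m²/s².
v = √1345.698 = 36.684 m/s.

No — it strikes the obstacle at 36.7 m/s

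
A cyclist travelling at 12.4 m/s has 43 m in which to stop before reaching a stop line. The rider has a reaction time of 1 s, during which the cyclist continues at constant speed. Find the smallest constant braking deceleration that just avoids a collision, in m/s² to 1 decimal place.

Distance covered during reaction = 12.4000 × 1 = 12.400 m.
Distance available for braking: 43 − 12.400 = 30.600 m.
v² = 2a·d ⇒ a = v²/(2d) = 12.4000² / (2 × 30.600) = 153.760 / 61.200 = 2.5124 m/s².

Required deceleration ≈ 2.5 m/s²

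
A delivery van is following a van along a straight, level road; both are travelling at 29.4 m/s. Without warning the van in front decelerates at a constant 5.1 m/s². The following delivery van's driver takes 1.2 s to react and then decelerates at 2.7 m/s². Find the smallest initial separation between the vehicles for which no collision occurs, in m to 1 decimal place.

Minimum gap ≈ 110.6 m

Leader travels v²/(2a_L) = 864.360 / 10.200 = 84.741 m before stopping.
Follower covers v·t_r = 29.4000 × 1.2 = 35.280 m while reacting, then v²/(2a_F) = 864.360 / 5.400 = 160.067 m while braking, for a total of 35.280 + 160.067 = 195.347 m.
Since a_F ≤ a_L and the follower starts braking later, the follower is never slower than the leader, so the closest approach is when both have stopped.
Minimum gap = 195.347 − 84.741 = 110.606 m.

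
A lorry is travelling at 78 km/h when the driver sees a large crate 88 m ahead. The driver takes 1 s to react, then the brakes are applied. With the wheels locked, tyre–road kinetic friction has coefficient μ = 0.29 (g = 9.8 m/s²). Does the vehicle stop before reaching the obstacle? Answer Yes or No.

78 km/h ÷ 3.6 = 21.6667 m/s.
a = μg = 0.29 × 9.8 = 2.842 m/s².
Reaction distance = 21.6667 × 1 = 21.667 m.
Braking distance = v²/(2a) = 469.446 / 5.684 = 82.591 m.
Total stopping distance = 21.667 + 82.591 = 104.258 m, vs 88 m available — it cannot stop in time and overshoots by 104.258 − 88 = 16.258 m.

No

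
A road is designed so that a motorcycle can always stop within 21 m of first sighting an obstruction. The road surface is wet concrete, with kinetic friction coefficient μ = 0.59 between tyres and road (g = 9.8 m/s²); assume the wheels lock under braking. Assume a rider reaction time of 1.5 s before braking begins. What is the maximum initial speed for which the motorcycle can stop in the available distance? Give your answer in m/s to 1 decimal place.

Maximum speed ≈ 9.2 m/s

a = μg = 0.59 × 9.8 = 5.782 m/s².
Stopping distance: v·t_r + v²/(2a) = 21 with t_r = 1.5 s and a = 5.782 m/s².
So v² + 17.346 v − 242.84 = 0.
Positive root: v = −a·t_r + √((a·t_r)² + 2a·d) = −8.673 + √(75.221 + 242.84) = 9.1613 m/s.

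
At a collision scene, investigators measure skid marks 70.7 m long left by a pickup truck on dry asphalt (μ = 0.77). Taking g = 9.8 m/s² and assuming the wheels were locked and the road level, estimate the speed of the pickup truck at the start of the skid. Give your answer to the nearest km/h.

Initial speed ≈ 118 km/h

Deceleration a = μg = 0.77 × 9.8 = 7.546 m/s².
v = √(2a·d) = √(2 × 7.546 × 70.7) = √1067.004 = 32.6650 m/s.
= 32.6650 × 3.6 = 117.594 km/h.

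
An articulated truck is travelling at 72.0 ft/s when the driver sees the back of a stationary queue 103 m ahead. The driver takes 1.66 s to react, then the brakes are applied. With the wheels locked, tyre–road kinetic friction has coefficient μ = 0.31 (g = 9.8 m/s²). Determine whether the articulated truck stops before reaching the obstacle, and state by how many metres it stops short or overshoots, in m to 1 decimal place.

No — it overshoots by 12.7 m

72 ft/s × 0.3048 = 21.9456 m/s.
a = μg = 0.31 × 9.8 = 3.038 m/s².
Reaction distance = 21.9456 × 1.66 = 36.430 m.
Braking distance = v²/(2a) = 481.609 / 6.076 = 79.264 m.
Total stopping distance = 36.430 + 79.264 = 115.694 m, vs 103 m available — it cannot stop in time and overshoots by 115.694 − 103 = 12.694 m.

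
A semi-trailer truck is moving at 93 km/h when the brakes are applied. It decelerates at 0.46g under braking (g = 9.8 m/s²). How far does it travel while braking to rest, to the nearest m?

93 km/h ÷ 3.6 = 25.8333 m/s.
a = 0.46 × 9.8 = 4.508 m/s².
Braking distance = v²/(2a) = 25.8333² / (2 × 4.508) = 667.359 / 9.016 = 74.019 m.

Braking distance ≈ 74 m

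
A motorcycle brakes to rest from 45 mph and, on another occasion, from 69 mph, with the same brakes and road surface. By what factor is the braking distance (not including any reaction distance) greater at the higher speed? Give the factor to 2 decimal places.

Factor ≈ 2.35

Braking distance d = v²/(2a), so with a fixed, d ∝ v².
Factor = (69/45)² = 1.5333² = 2.3510.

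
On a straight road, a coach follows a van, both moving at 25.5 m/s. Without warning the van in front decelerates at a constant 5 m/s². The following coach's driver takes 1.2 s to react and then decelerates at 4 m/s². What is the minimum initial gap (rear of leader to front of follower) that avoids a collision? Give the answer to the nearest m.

Leader travels v²/(2a_L) = 650.250 / 10.000 = 65.025 m before stopping.
Follower covers v·t_r = 25.5000 × 1.2 = 30.600 m while reacting, then v²/(2a_F) = 650.250 / 8.000 = 81.281 m while braking, for a total of 30.600 + 81.281 = 111.881 m.
Since a_F ≤ a_L and the follower starts braking later, the follower is never slower than the leader, so the closest approach is when both have stopped.
Minimum gap = 111.881 − 65.025 = 46.856 m.

Minimum gap ≈ 47 m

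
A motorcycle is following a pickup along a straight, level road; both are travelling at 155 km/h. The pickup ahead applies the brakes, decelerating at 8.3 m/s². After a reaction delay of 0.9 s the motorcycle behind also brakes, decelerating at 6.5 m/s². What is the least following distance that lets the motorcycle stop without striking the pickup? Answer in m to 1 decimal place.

155 km/h ÷ 3.6 = 43.0556 m/s.
Leader travels v²/(2a_L) = 1853.785 / 16.600 = 111.674 m before stopping.
Follower covers v·t_r = 43.0556 × 0.9 = 38.750 m while reacting, then v²/(2a_F) = 1853.785 / 13.000 = 142.599 m while braking, for a total of 38.750 + 142.599 = 181.349 m.
Since a_F ≤ a_L and the follower starts braking later, the follower is never slower than the leader, so the closest approach is when both have stopped.
Minimum gap = 181.349 − 111.674 = 69.675 m.

Minimum gap ≈ 69.7 m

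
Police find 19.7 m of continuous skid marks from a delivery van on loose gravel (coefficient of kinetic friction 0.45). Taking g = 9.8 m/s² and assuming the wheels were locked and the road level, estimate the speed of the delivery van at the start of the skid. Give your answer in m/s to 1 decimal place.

Deceleration a = μg = 0.45 × 9.8 = 4.410 m/s².
v = √(2a·d) = √(2 × 4.410 × 19.7) = √173.754 = 13.1816 m/s.

Initial speed ≈ 13.2 m/s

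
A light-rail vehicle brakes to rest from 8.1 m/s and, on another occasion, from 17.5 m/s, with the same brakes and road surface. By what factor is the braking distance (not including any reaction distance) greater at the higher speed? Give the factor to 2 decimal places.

Braking distance d = v²/(2a), so with a fixed, d ∝ v².
Factor = (17.5/8.1)² = 2.1605² = 4.6678.

Factor ≈ 4.67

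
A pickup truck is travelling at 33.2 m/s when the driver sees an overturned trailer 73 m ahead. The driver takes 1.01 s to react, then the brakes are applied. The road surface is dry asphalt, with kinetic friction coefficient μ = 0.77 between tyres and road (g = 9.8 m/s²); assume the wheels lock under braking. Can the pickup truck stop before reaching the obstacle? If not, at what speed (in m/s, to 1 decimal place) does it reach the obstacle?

No — it strikes the obstacle at 22.5 m/s

a = μg = 0.77 × 9.8 = 7.546 m/s².
Reaction distance = 33.2000 × 1.01 = 33.532 m.
Braking distance needed to stop: v²/(2a) = 1102.240 / 15.092 = 73.035 m, so total needed = 33.532 + 73.035 = 106.567 m > 73 m — it cannot stop.
Distance remaining when braking begins: 73 − 33.532 = 39.468 m.
v² = v₀² − 2a·d = 1102.240 − 2 × 7.546 × 39.468 = 506.589 m²/s².
v = √506.589 = 22.508 m/s.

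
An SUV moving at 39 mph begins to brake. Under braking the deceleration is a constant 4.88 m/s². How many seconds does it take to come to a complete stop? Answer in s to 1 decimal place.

Braking time ≈ 3.6 s

39 mph × 0.44704 = 17.4346 m/s.
Braking time = v/a = 17.4346 / 4.880 = 3.573 s.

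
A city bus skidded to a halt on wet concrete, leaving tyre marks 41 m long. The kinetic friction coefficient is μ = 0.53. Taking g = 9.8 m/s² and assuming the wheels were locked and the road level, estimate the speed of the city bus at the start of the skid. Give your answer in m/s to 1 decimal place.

Deceleration a = μg = 0.53 × 9.8 = 5.194 m/s².
v = √(2a·d) = √(2 × 5.194 × 41) = √425.908 = 20.6375 m/s.

Initial speed ≈ 20.6 m/s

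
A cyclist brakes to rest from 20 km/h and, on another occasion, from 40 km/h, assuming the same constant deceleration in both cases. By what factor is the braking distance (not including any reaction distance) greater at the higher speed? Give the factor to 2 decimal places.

Braking distance d = v²/(2a), so with a fixed, d ∝ v².
Factor = (40/20)² = 2.0000² = 4.0000.

Factor ≈ 4.00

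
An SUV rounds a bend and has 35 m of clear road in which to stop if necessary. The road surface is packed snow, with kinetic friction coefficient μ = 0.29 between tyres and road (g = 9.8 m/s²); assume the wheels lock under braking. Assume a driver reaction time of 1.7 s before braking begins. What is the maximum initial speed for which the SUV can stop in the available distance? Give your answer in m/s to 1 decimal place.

Maximum speed ≈ 10.1 m/s

a = μg = 0.29 × 9.8 = 2.842 m/s².
Stopping distance: v·t_r + v²/(2a) = 35 with t_r = 1.7 s and a = 2.842 m/s².
So v² + 9.663 v − 198.94 = 0.
Positive root: v = −a·t_r + √((a·t_r)² + 2a·d) = −4.831 + √(23.339 + 198.94) = 10.0780 m/s.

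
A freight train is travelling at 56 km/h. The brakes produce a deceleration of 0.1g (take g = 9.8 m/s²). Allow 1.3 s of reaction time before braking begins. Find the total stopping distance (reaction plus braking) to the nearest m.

Total stopping distance ≈ 144 m

56 km/h ÷ 3.6 = 15.5556 m/s.
a = 0.1 × 9.8 = 0.980 m/s².
Reaction distance = v·t_r = 15.5556 × 1.3 = 20.222 m.
Braking distance = v²/(2a) = 15.5556² / (2 × 0.980) = 241.977 / 1.960 = 123.458 m.
Total = 20.222 + 123.458 = 143.680 m.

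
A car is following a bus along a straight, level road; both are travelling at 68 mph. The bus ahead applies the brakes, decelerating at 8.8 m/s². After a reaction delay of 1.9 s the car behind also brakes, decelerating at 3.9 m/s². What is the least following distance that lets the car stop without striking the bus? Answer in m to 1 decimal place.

68 mph × 0.44704 = 30.3987 m/s.
Leader travels v²/(2a_L) = 924.081 / 17.600 = 52.505 m before stopping.
Follower covers v·t_r = 30.3987 × 1.9 = 57.758 m while reacting, then v²/(2a_F) = 924.081 / 7.800 = 118.472 m while braking, for a total of 57.758 + 118.472 = 176.230 m.
Since a_F ≤ a_L and the follower starts braking later, the follower is never slower than the leader, so the closest approach is when both have stopped.
Minimum gap = 176.230 − 52.505 = 123.725 m.

Minimum gap ≈ 123.7 m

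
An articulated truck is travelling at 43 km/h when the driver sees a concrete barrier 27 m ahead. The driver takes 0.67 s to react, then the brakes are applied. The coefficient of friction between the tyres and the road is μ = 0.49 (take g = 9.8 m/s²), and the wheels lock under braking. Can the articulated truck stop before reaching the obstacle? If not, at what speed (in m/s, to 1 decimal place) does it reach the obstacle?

Yes — it stops about 4.1 m short of the obstacle, so it never reaches it

43 km/h ÷ 3.6 = 11.9444 m/s.
a = μg = 0.49 × 9.8 = 4.802 m/s².
Reaction distance = 11.9444 × 0.67 = 8.003 m.
Braking distance = v²/(2a) = 142.669 / 9.604 = 14.855 m.
Total stopping distance = 8.003 + 14.855 = 22.858 m, vs 27 m available — it stops with 27 − 22.858 = 4.142 m to spare.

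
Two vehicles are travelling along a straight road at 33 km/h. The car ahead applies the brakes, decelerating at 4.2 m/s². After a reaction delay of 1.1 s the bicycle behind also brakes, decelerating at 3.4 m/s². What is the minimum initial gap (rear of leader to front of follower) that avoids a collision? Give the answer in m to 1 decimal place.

33 km/h ÷ 3.6 = 9.1667 m/s.
Leader travels v²/(2a_L) = 84.028 / 8.400 = 10.003 m before stopping.
Follower covers v·t_r = 9.1667 × 1.1 = 10.083 m while reacting, then v²/(2a_F) = 84.028 / 6.800 = 12.357 m while braking, for a total of 10.083 + 12.357 = 22.440 m.
Since a_F ≤ a_L and the follower starts braking later, the follower is never slower than the leader, so the closest approach is when both have stopped.
Minimum gap = 22.440 − 10.003 = 12.437 m.

Minimum gap ≈ 12.4 m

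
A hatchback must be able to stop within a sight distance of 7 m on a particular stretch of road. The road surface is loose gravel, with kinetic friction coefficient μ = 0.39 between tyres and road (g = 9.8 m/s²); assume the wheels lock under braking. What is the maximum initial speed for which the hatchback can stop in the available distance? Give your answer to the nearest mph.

Maximum speed ≈ 16 mph

a = μg = 0.39 × 9.8 = 3.822 m/s².
v²/(2a) = d ⇒ v = √(2 × 3.822 × 7) = √53.51 = 7.3151 m/s.
7.3151 m/s ÷ 0.44704 = 16.363 mph.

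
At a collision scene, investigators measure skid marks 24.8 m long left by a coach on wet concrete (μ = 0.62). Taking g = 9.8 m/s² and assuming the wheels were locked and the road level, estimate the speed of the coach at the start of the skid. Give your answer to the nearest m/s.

Deceleration a = μg = 0.62 × 9.8 = 6.076 m/s².
v = √(2a·d) = √(2 × 6.076 × 24.8) = √301.370 = 17.3600 m/s.

Initial speed ≈ 17 m/s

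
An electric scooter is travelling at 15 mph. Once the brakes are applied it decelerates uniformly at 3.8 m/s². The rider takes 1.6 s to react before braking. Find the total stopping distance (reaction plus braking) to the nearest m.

15 mph × 0.44704 = 6.7056 m/s.
Reaction distance = v·t_r = 6.7056 × 1.6 = 10.729 m.
Braking distance = v²/(2a) = 6.7056² / (2 × 3.800) = 44.965 / 7.600 = 5.916 m.
Total = 10.729 + 5.916 = 16.645 m.

Total stopping distance ≈ 17 m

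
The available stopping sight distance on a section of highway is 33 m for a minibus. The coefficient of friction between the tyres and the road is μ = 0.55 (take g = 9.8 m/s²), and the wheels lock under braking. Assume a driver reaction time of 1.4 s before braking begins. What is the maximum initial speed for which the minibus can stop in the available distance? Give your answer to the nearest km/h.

a = μg = 0.55 × 9.8 = 5.390 m/s².
Stopping distance: v·t_r + v²/(2a) = 33 with t_r = 1.4 s and a = 5.390 m/s².
So v² + 15.092 v − 355.74 = 0.
Positive root: v = −a·t_r + √((a·t_r)² + 2a·d) = −7.546 + √(56.942 + 355.74) = 12.7686 m/s.
12.7686 m/s × 3.6 = 45.967 km/h.

Maximum speed ≈ 46 km/h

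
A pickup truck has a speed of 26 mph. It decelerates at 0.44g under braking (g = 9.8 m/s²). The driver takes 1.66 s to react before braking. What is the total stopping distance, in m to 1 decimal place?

26 mph × 0.44704 = 11.6230 m/s.
a = 0.44 × 9.8 = 4.312 m/s².
Reaction distance = v·t_r = 11.6230 × 1.66 = 19.294 m.
Braking distance = v²/(2a) = 11.6230² / (2 × 4.312) = 135.094 / 8.624 = 15.665 m.
Total = 19.294 + 15.665 = 34.959 m.

Total stopping distance ≈ 35.0 m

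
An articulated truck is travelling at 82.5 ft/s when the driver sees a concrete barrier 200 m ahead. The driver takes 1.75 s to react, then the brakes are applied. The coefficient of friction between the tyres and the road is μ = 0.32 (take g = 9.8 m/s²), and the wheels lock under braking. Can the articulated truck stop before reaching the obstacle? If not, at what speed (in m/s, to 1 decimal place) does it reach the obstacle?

Yes — it stops about 55.2 m short of the obstacle, so it never reaches it

82.5 ft/s × 0.3048 = 25.1460 m/s.
a = μg = 0.32 × 9.8 = 3.136 m/s².
Reaction distance = 25.1460 × 1.75 = 44.005 m.
Braking distance = v²/(2a) = 632.321 / 6.272 = 100.816 m.
Total stopping distance = 44.005 + 100.816 = 144.821 m, vs 200 m available — it stops with 200 − 144.821 = 55.179 m to spare.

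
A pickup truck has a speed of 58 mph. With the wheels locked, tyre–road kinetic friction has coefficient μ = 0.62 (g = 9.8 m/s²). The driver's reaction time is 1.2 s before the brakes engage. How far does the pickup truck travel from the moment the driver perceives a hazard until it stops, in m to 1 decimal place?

Total stopping distance ≈ 86.4 m

58 mph × 0.44704 = 25.9283 m/s.
a = μg = 0.62 × 9.8 = 6.076 m/s².
Reaction distance = v·t_r = 25.9283 × 1.2 = 31.114 m.
Braking distance = v²/(2a) = 25.9283² / (2 × 6.076) = 672.277 / 12.152 = 55.322 m.
Total = 31.114 + 55.322 = 86.436 m.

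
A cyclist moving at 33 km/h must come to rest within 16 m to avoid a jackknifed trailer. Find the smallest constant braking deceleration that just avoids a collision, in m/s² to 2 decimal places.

Required deceleration ≈ 2.63 m/s²

33 km/h ÷ 3.6 = 9.1667 m/s.
v² = 2a·d ⇒ a = v²/(2d) = 9.1667² / (2 × 16.000) = 84.028 / 32.000 = 2.6259 m/s².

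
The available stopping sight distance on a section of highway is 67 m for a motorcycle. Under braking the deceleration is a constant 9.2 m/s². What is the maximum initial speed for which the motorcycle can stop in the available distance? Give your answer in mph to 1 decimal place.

Maximum speed ≈ 78.5 mph

v²/(2a) = d ⇒ v = √(2 × 9.200 × 67) = √1232.80 = 35.1113 m/s.
35.1113 m/s ÷ 0.44704 = 78.542 mph.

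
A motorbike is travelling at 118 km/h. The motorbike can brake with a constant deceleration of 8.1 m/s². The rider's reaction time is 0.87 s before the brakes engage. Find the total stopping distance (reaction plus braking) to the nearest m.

118 km/h ÷ 3.6 = 32.7778 m/s.
Reaction distance = v·t_r = 32.7778 × 0.87 = 28.517 m.
Braking distance = v²/(2a) = 32.7778² / (2 × 8.100) = 1074.384 / 16.200 = 66.320 m.
Total = 28.517 + 66.320 = 94.837 m.

Total stopping distance ≈ 95 m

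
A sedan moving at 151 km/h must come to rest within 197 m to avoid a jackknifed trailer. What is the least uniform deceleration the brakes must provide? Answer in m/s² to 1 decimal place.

Required deceleration ≈ 4.5 m/s²

151 km/h ÷ 3.6 = 41.9444 m/s.
v² = 2a·d ⇒ a = v²/(2d) = 41.9444² / (2 × 197.000) = 1759.333 / 394.000 = 4.4653 m/s².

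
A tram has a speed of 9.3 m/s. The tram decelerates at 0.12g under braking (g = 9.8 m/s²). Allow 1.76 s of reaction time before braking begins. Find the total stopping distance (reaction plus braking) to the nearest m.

a = 0.12 × 9.8 = 1.176 m/s².
Reaction distance = v·t_r = 9.3000 × 1.76 = 16.368 m.
Braking distance = v²/(2a) = 9.3000² / (2 × 1.176) = 86.490 / 2.352 = 36.773 m.
Total = 16.368 + 36.773 = 53.141 m.

Total stopping distance ≈ 53 m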